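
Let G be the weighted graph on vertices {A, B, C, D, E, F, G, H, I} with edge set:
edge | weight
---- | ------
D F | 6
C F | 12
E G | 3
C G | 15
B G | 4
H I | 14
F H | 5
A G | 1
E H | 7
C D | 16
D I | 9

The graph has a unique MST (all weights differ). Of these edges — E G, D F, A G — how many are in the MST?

Sort edges by weight, then run Kruskal:
A G (1): add — endpoints in different components.
E G (3): add — endpoints in different components.
B G (4): add — endpoints in different components.
F H (5): add — endpoints in different components.
D F (6): add — endpoints in different components.
E H (7): add — endpoints in different components.
D I (9): add — endpoints in different components.
C F (12): add — endpoints in different components.
MST edge set: {A G, E G, B G, F H, D F, E H, D I, C F}.
Of the listed edges, {E G, D F, A G} are in the MST → 3.

3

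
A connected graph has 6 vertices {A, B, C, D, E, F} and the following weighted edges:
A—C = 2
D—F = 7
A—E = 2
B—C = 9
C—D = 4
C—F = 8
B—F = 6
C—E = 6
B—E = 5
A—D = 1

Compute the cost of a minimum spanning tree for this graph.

Grow the tree from A using Prim:
Step 1: cheapest edge leaving the tree is A—D (1); add D.
Step 2: cheapest edge leaving the tree is A—C (2); add C.
Step 3: cheapest edge leaving the tree is A—E (2); add E.
Step 4: cheapest edge leaving the tree is B—E (5); add B.
Step 5: cheapest edge leaving the tree is B—F (6); add F.
MST edges: A—D, A—C, A—E, B—E, B—F; total weight 1+2+2+5+6 = 16.

16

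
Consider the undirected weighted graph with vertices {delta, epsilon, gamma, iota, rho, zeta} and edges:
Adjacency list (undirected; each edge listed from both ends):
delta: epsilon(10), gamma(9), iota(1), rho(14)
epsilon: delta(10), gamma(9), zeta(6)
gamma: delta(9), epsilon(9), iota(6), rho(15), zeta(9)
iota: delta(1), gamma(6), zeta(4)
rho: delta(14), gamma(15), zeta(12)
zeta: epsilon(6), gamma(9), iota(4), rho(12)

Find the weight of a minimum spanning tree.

Kruskal: consider edges lightest-first.
delta-iota (1): add — endpoints in different components.
iota-zeta (4): add — endpoints in different components.
epsilon-zeta (6): add — endpoints in different components.
gamma-iota (6): add — endpoints in different components.
delta-gamma (9): skip — delta and gamma already connected.
epsilon-gamma (9): skip — epsilon and gamma already connected.
gamma-zeta (9): skip — gamma and zeta already connected.
delta-epsilon (10): skip — epsilon and delta already connected.
rho-zeta (12): add — endpoints in different components.
MST edges: delta-iota, iota-zeta, epsilon-zeta, gamma-iota, rho-zeta; total weight 1+4+6+6+12 = 29.

29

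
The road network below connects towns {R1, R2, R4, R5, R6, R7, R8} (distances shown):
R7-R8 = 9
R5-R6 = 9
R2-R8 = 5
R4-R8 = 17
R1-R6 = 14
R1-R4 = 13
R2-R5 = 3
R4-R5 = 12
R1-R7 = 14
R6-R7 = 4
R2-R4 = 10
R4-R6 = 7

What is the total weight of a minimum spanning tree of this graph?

41

Grow the tree from R1 using Prim:
Step 1: frontier [R1-R4 13, R1-R6 14, R1-R7 14] → take R1-R4 (13); add R4.
Step 2: frontier [R1-R6 14, R1-R7 14, R4-R6 7, R2-R4 10, R4-R5 12, R4-R8 17] → take R4-R6 (7); add R6.
Step 3: frontier [R1-R7 14, R2-R4 10, R4-R5 12, R4-R8 17, R6-R7 4, R5-R6 9] → take R6-R7 (4); add R7.
Step 4: frontier [R2-R4 10, R4-R5 12, R4-R8 17, R5-R6 9, R7-R8 9] → take R5-R6 (9); add R5.
Step 5: frontier [R2-R4 10, R4-R8 17, R2-R5 3, R7-R8 9] → take R2-R5 (3); add R2.
Step 6: frontier [R2-R8 5, R4-R8 17, R7-R8 9] → take R2-R8 (5); add R8.
MST edges: R1-R4, R4-R6, R6-R7, R5-R6, R2-R5, R2-R8; total weight 13+7+4+9+3+5 = 41.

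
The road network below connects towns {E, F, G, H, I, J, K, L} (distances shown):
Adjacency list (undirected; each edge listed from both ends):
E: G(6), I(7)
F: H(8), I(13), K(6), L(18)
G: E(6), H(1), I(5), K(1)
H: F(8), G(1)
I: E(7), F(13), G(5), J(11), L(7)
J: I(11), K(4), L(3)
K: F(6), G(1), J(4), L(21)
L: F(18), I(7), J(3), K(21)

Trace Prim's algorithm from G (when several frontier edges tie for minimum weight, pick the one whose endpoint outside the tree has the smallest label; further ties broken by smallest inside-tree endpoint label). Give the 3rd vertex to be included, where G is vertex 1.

Prim's algorithm from G:
Step 1: cheapest edge leaving the tree is G-H (1); add H.
Step 2: cheapest edge leaving the tree is G-K (1); add K.
Step 3: cheapest edge leaving the tree is J-K (4); add J.
Step 4: cheapest edge leaving the tree is J-L (3); add L.
Step 5: cheapest edge leaving the tree is G-I (5); add I.
Step 6: cheapest edge leaving the tree is E-G (6); add E.
Step 7: cheapest edge leaving the tree is F-K (6); add F.
Vertex order: G, H, K, J, L, I, E, F. The 3rd vertex is K.

K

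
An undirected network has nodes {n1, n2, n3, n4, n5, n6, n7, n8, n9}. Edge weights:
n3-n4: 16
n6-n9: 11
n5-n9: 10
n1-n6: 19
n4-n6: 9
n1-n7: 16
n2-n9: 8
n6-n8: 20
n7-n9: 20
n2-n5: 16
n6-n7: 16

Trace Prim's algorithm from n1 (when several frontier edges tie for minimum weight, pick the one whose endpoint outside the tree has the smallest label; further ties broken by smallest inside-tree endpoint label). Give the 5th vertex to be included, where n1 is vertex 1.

Grow the tree from n1 using Prim:
Step 1: cheapest edge leaving the tree is n1-n7 (16); add n7.
Step 2: cheapest edge leaving the tree is n6-n7 (16); add n6.
Step 3: cheapest edge leaving the tree is n4-n6 (9); add n4.
Step 4: cheapest edge leaving the tree is n6-n9 (11); add n9.
Step 5: cheapest edge leaving the tree is n2-n9 (8); add n2.
Step 6: cheapest edge leaving the tree is n5-n9 (10); add n5.
Step 7: cheapest edge leaving the tree is n3-n4 (16); add n3.
Step 8: cheapest edge leaving the tree is n6-n8 (20); add n8.
Vertex order: n1, n7, n6, n4, n9, n2, n5, n3, n8. The 5th vertex is n9.

n9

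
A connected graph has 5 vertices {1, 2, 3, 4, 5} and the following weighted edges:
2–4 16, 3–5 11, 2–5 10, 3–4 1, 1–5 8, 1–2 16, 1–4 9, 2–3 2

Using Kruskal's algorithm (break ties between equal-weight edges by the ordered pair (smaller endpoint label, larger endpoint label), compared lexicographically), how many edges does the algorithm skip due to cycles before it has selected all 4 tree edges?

Kruskal: consider edges lightest-first.
3–4 (1): add. Components now {1} {2} {3,4} {5}
2–3 (2): add. Components now {1} {2,3,4} {5}
1–5 (8): add. Components now {1,5} {2,3,4}
1–4 (9): add. Components now {1,2,3,4,5}
Edges rejected before the tree was complete: 0.

0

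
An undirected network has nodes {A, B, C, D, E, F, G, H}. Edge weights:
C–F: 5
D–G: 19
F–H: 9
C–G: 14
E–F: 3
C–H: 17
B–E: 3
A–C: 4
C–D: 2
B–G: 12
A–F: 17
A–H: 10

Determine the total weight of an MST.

Sort edges by weight, then run Kruskal:
C–D (2): add — endpoints in different components.
B–E (3): add — endpoints in different components.
E–F (3): add — endpoints in different components.
A–C (4): add — endpoints in different components.
C–F (5): add — endpoints in different components.
F–H (9): add — endpoints in different components.
A–H (10): skip — A and H already connected.
B–G (12): add — endpoints in different components.
MST edges: C–D, B–E, E–F, A–C, C–F, F–H, B–G; total weight 2+3+3+4+5+9+12 = 38.

38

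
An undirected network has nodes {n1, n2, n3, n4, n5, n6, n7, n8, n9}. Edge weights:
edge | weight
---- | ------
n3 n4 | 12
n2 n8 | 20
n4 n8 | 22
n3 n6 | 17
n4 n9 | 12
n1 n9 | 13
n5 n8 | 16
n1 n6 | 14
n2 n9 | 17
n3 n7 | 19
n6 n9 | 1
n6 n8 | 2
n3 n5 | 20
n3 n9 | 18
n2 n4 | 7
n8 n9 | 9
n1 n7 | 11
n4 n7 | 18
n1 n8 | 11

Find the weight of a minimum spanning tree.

Kruskal's algorithm — process edges by increasing weight (ties by edge label):
n6 n9 (1): add — endpoints in different components.
n6 n8 (2): add — endpoints in different components.
n2 n4 (7): add — endpoints in different components.
n8 n9 (9): skip — n9 and n8 already connected.
n1 n7 (11): add — endpoints in different components.
n1 n8 (11): add — endpoints in different components.
n3 n4 (12): add — endpoints in different components.
n4 n9 (12): add — endpoints in different components.
n1 n9 (13): skip — n9 and n1 already connected.
n1 n6 (14): skip — n6 and n1 already connected.
n5 n8 (16): add — endpoints in different components.
MST edges: n6 n9, n6 n8, n2 n4, n1 n7, n1 n8, n3 n4, n4 n9, n5 n8; total weight 1+2+7+11+11+12+12+16 = 72.

72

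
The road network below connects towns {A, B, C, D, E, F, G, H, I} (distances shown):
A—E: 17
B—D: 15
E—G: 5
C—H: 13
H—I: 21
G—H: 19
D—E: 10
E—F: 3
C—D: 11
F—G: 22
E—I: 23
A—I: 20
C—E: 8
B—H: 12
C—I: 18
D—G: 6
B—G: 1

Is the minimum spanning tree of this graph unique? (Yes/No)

Sort edges by weight, then run Kruskal:
B—G (1): add — endpoints in different components.
E—F (3): add — endpoints in different components.
E—G (5): add — endpoints in different components.
D—G (6): add — endpoints in different components.
C—E (8): add — endpoints in different components.
D—E (10): skip — D and E already connected.
C—D (11): skip — C and D already connected.
B—H (12): add — endpoints in different components.
C—H (13): skip — C and H already connected.
B—D (15): skip — B and D already connected.
A—E (17): add — endpoints in different components.
C—I (18): add — endpoints in different components.
Every non-tree edge has weight strictly greater than the heaviest edge on the tree path between its endpoints, so the MST is unique.

Yes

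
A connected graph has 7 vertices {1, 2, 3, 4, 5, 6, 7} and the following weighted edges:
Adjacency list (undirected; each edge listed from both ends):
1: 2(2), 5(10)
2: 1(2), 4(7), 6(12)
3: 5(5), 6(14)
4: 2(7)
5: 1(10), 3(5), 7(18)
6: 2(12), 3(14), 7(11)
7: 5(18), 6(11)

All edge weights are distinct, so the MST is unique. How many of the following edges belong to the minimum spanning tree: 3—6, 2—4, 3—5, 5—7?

2

Kruskal: consider edges lightest-first.
1—2 (2): add — endpoints in different components.
3—5 (5): add — endpoints in different components.
2—4 (7): add — endpoints in different components.
1—5 (10): add — endpoints in different components.
6—7 (11): add — endpoints in different components.
2—6 (12): add — endpoints in different components.
MST edge set: {1—2, 3—5, 2—4, 1—5, 6—7, 2—6}.
Of the listed edges, {2—4, 3—5} are in the MST → 2.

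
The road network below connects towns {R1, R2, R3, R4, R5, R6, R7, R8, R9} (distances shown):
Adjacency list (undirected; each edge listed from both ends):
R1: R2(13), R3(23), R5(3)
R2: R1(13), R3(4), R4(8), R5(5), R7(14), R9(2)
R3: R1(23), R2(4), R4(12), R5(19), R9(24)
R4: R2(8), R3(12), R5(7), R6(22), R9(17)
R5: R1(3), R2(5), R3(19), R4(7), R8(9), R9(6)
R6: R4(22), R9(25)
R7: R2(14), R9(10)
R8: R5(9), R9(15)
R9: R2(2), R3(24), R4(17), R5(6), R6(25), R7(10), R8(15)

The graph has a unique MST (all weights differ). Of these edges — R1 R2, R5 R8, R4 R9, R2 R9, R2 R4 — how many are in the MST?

2

Kruskal: consider edges lightest-first.
R2 R9 (2): add — endpoints in different components.
R1 R5 (3): add — endpoints in different components.
R2 R3 (4): add — endpoints in different components.
R2 R5 (5): add — endpoints in different components.
R5 R9 (6): skip — R9 and R5 already connected.
R4 R5 (7): add — endpoints in different components.
R2 R4 (8): skip — R4 and R2 already connected.
R5 R8 (9): add — endpoints in different components.
R7 R9 (10): add — endpoints in different components.
R3 R4 (12): skip — R3 and R4 already connected.
R1 R2 (13): skip — R1 and R2 already connected.
R2 R7 (14): skip — R7 and R2 already connected.
R8 R9 (15): skip — R9 and R8 already connected.
R4 R9 (17): skip — R4 and R9 already connected.
R3 R5 (19): skip — R3 and R5 already connected.
R4 R6 (22): add — endpoints in different components.
MST edge set: {R2 R9, R1 R5, R2 R3, R2 R5, R4 R5, R5 R8, R7 R9, R4 R6}.
Of the listed edges, {R5 R8, R2 R9} are in the MST → 2.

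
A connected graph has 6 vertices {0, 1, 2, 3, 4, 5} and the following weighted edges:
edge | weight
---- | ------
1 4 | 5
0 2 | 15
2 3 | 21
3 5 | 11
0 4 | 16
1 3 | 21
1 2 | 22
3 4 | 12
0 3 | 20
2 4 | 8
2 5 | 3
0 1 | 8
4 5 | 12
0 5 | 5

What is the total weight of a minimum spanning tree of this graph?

32

Kruskal: consider edges lightest-first.
2 5 (3): add. Components now {0} {1} {2,5} {3} {4}
0 5 (5): add. Components now {0,2,5} {1} {3} {4}
1 4 (5): add. Components now {0,2,5} {1,4} {3}
0 1 (8): add. Components now {0,1,2,4,5} {3}
2 4 (8): skip — 2 and 4 already connected.
3 5 (11): add. Components now {0,1,2,3,4,5}
MST edges: 2 5, 0 5, 1 4, 0 1, 3 5; total weight 3+5+5+8+11 = 32.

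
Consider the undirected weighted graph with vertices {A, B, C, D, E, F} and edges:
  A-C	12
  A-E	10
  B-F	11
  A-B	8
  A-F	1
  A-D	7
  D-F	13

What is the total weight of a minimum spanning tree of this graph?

Prim, starting at A.
Step 1: cheapest edge leaving the tree is A-F (1); add F.
Step 2: cheapest edge leaving the tree is A-D (7); add D.
Step 3: cheapest edge leaving the tree is A-B (8); add B.
Step 4: cheapest edge leaving the tree is A-E (10); add E.
Step 5: cheapest edge leaving the tree is A-C (12); add C.
MST edges: A-F, A-D, A-B, A-E, A-C; total weight 1+7+8+10+12 = 38.

38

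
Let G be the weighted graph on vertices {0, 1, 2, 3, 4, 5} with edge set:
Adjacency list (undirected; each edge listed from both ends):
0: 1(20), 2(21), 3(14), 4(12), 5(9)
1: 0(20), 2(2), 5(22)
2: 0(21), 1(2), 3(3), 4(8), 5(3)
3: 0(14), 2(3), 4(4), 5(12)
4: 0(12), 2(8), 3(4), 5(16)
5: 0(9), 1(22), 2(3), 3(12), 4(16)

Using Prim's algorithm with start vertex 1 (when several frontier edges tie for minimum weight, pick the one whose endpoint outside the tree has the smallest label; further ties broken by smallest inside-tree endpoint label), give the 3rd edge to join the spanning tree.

2-5

Prim's algorithm from 1:
Step 1: cheapest edge leaving the tree is 1–2 (2); add 2.
Step 2: cheapest edge leaving the tree is 2–3 (3); add 3.
Step 3: cheapest edge leaving the tree is 2–5 (3); add 5.
Step 4: cheapest edge leaving the tree is 3–4 (4); add 4.
Step 5: cheapest edge leaving the tree is 0–5 (9); add 0.
The 3rd edge added is 2–5.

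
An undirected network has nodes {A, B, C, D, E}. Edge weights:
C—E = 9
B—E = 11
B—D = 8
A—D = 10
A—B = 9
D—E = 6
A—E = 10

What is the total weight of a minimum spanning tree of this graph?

Sort edges by weight, then run Kruskal:
D—E (6): add. Components now {A} {B} {C} {D,E}
B—D (8): add. Components now {A} {B,D,E} {C}
A—B (9): add. Components now {A,B,D,E} {C}
C—E (9): add. Components now {A,B,C,D,E}
MST edges: D—E, B—D, A—B, C—E; total weight 6+8+9+9 = 32.

32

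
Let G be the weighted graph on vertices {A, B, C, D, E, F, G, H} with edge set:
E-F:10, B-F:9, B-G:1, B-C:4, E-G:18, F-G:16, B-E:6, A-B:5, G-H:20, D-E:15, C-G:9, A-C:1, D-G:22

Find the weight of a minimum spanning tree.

56

Prim, starting at B.
Step 1: frontier [B-G 1, B-C 4, A-B 5, B-E 6, B-F 9] → take B-G (1); add G.
Step 2: frontier [B-C 4, A-B 5, B-E 6, B-F 9, C-G 9, F-G 16, E-G 18, G-H 20, D-G 22] → take B-C (4); add C.
Step 3: frontier [A-B 5, B-E 6, B-F 9, A-C 1, F-G 16, E-G 18, G-H 20, D-G 22] → take A-C (1); add A.
Step 4: frontier [B-E 6, B-F 9, F-G 16, E-G 18, G-H 20, D-G 22] → take B-E (6); add E.
Step 5: frontier [B-F 9, E-F 10, D-E 15, F-G 16, G-H 20, D-G 22] → take B-F (9); add F.
Step 6: frontier [D-E 15, G-H 20, D-G 22] → take D-E (15); add D.
Step 7: frontier [G-H 20] → take G-H (20); add H.
MST edges: B-G, B-C, A-C, B-E, B-F, D-E, G-H; total weight 1+4+1+6+9+15+20 = 56.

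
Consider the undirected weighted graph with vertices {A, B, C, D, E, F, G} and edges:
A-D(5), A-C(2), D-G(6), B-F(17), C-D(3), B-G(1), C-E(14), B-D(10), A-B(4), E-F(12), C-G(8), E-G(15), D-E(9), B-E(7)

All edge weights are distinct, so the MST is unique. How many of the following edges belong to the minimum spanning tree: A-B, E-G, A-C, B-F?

2

Kruskal: consider edges lightest-first.
B-G (1): add — endpoints in different components.
A-C (2): add — endpoints in different components.
C-D (3): add — endpoints in different components.
A-B (4): add — endpoints in different components.
A-D (5): skip — A and D already connected.
D-G (6): skip — D and G already connected.
B-E (7): add — endpoints in different components.
C-G (8): skip — C and G already connected.
D-E (9): skip — D and E already connected.
B-D (10): skip — B and D already connected.
E-F (12): add — endpoints in different components.
MST edge set: {B-G, A-C, C-D, A-B, B-E, E-F}.
Of the listed edges, {A-B, A-C} are in the MST → 2.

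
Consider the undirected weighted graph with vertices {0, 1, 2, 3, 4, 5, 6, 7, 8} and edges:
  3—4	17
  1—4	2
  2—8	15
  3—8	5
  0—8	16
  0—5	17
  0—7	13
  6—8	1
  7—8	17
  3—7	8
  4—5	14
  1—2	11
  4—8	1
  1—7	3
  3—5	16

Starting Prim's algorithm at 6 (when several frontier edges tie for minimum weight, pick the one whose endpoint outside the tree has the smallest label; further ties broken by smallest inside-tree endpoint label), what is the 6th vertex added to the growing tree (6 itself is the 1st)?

3

Prim's algorithm from 6:
Step 1: cheapest edge leaving the tree is 6—8 (1); add 8.
Step 2: cheapest edge leaving the tree is 4—8 (1); add 4.
Step 3: cheapest edge leaving the tree is 1—4 (2); add 1.
Step 4: cheapest edge leaving the tree is 1—7 (3); add 7.
Step 5: cheapest edge leaving the tree is 3—8 (5); add 3.
Step 6: cheapest edge leaving the tree is 1—2 (11); add 2.
Step 7: cheapest edge leaving the tree is 0—7 (13); add 0.
Step 8: cheapest edge leaving the tree is 4—5 (14); add 5.
Vertex order: 6, 8, 4, 1, 7, 3, 2, 0, 5. The 6th vertex is 3.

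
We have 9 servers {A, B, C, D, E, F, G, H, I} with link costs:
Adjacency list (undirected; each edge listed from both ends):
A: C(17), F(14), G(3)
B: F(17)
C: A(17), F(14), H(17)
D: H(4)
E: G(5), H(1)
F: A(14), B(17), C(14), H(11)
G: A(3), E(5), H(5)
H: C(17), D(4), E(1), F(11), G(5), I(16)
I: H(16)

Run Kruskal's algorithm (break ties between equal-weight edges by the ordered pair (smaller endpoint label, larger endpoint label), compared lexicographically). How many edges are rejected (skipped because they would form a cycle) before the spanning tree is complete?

3

Sort edges by weight, then run Kruskal:
E-H (1): add — endpoints in different components.
A-G (3): add — endpoints in different components.
D-H (4): add — endpoints in different components.
E-G (5): add — endpoints in different components.
G-H (5): skip — G and H already connected.
F-H (11): add — endpoints in different components.
A-F (14): skip — A and F already connected.
C-F (14): add — endpoints in different components.
H-I (16): add — endpoints in different components.
A-C (17): skip — A and C already connected.
B-F (17): add — endpoints in different components.
Edges rejected before the tree was complete: 3.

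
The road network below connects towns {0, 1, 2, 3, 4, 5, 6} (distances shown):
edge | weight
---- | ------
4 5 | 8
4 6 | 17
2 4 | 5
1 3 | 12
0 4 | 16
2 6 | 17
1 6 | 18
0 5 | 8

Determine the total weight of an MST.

68

Sort edges by weight, then run Kruskal:
2 4 (5): add. Components now {0} {1} {2,4} {3} {5} {6}
0 5 (8): add. Components now {0,5} {1} {2,4} {3} {6}
4 5 (8): add. Components now {0,2,4,5} {1} {3} {6}
1 3 (12): add. Components now {0,2,4,5} {1,3} {6}
0 4 (16): skip — 0 and 4 already connected.
2 6 (17): add. Components now {0,2,4,5,6} {1,3}
4 6 (17): skip — 4 and 6 already connected.
1 6 (18): add. Components now {0,1,2,3,4,5,6}
MST edges: 2 4, 0 5, 4 5, 1 3, 2 6, 1 6; total weight 5+8+8+12+17+18 = 68.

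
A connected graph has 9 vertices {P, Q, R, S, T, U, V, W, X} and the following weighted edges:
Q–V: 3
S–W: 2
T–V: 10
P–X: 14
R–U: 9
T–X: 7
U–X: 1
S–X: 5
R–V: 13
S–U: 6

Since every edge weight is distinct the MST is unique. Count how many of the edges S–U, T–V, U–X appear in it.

Kruskal's algorithm — process edges by increasing weight (ties by edge label):
U–X (1): add — endpoints in different components.
S–W (2): add — endpoints in different components.
Q–V (3): add — endpoints in different components.
S–X (5): add — endpoints in different components.
S–U (6): skip — U and S already connected.
T–X (7): add — endpoints in different components.
R–U (9): add — endpoints in different components.
T–V (10): add — endpoints in different components.
R–V (13): skip — R and V already connected.
P–X (14): add — endpoints in different components.
MST edge set: {U–X, S–W, Q–V, S–X, T–X, R–U, T–V, P–X}.
Of the listed edges, {T–V, U–X} are in the MST → 2.

2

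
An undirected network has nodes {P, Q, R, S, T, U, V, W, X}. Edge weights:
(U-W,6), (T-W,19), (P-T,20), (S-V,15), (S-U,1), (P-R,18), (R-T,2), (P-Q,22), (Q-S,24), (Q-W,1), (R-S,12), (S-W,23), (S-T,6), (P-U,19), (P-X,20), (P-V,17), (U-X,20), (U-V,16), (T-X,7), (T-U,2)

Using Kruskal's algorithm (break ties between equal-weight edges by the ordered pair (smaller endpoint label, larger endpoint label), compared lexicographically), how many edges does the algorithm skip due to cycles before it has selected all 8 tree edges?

3

Sort edges by weight, then run Kruskal:
Q-W (1): add — endpoints in different components.
S-U (1): add — endpoints in different components.
R-T (2): add — endpoints in different components.
T-U (2): add — endpoints in different components.
S-T (6): skip — S and T already connected.
U-W (6): add — endpoints in different components.
T-X (7): add — endpoints in different components.
R-S (12): skip — S and R already connected.
S-V (15): add — endpoints in different components.
U-V (16): skip — U and V already connected.
P-V (17): add — endpoints in different components.
Edges rejected before the tree was complete: 3.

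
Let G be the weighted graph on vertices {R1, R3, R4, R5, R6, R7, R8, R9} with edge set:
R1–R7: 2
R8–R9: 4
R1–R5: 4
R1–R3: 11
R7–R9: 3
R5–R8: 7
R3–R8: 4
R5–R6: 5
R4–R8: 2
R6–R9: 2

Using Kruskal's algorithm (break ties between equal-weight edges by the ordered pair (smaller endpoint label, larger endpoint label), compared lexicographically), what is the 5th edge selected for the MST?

Kruskal's algorithm — process edges by increasing weight (ties by edge label):
R1–R7 (2): add — endpoints in different components.
R4–R8 (2): add — endpoints in different components.
R6–R9 (2): add — endpoints in different components.
R7–R9 (3): add — endpoints in different components.
R1–R5 (4): add — endpoints in different components.
R3–R8 (4): add — endpoints in different components.
R8–R9 (4): add — endpoints in different components.
The 5th edge added is R1–R5.

R1-R5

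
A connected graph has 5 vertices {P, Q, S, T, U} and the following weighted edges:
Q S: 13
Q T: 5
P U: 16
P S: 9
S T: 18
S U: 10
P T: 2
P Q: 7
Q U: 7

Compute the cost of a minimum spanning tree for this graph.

Kruskal: consider edges lightest-first.
P T (2): add — endpoints in different components.
Q T (5): add — endpoints in different components.
P Q (7): skip — P and Q already connected.
Q U (7): add — endpoints in different components.
P S (9): add — endpoints in different components.
MST edges: P T, Q T, Q U, P S; total weight 2+5+7+9 = 23.

23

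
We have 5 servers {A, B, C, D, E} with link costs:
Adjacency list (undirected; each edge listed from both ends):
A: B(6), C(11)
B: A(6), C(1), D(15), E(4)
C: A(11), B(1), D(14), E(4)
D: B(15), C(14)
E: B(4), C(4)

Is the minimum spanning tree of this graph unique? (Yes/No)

No

Kruskal: consider edges lightest-first.
B-C (1): add. Components now {A} {B,C} {D} {E}
B-E (4): add. Components now {A} {B,C,E} {D}
C-E (4): skip — C and E already connected.
A-B (6): add. Components now {A,B,C,E} {D}
A-C (11): skip — A and C already connected.
C-D (14): add. Components now {A,B,C,D,E}
Non-tree edge C-E has weight 4, equal to the heaviest edge on its tree cycle — swapping gives another MST of the same weight. Not unique.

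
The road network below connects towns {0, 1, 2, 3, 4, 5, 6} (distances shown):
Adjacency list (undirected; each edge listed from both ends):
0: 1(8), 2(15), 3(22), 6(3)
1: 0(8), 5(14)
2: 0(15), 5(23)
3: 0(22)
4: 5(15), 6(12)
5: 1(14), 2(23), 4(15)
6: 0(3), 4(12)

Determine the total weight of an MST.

74

Sort edges by weight, then run Kruskal:
0—6 (3): add. Components now {0,6} {1} {2} {3} {4} {5}
0—1 (8): add. Components now {0,1,6} {2} {3} {4} {5}
4—6 (12): add. Components now {0,1,4,6} {2} {3} {5}
1—5 (14): add. Components now {0,1,4,5,6} {2} {3}
0—2 (15): add. Components now {0,1,2,4,5,6} {3}
4—5 (15): skip — 4 and 5 already connected.
0—3 (22): add. Components now {0,1,2,3,4,5,6}
MST edges: 0—6, 0—1, 4—6, 1—5, 0—2, 0—3; total weight 3+8+12+14+15+22 = 74.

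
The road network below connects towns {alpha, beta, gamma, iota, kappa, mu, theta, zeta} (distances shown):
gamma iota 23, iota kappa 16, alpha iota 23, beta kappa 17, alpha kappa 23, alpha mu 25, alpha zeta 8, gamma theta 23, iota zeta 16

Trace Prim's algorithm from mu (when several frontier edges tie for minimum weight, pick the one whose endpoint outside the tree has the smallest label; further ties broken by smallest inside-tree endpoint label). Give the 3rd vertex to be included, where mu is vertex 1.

zeta

Prim's algorithm from mu:
Step 1: frontier [alpha mu 25] → take alpha mu (25); add alpha.
Step 2: frontier [alpha zeta 8, alpha iota 23, alpha kappa 23] → take alpha zeta (8); add zeta.
Step 3: frontier [alpha iota 23, alpha kappa 23, iota zeta 16] → take iota zeta (16); add iota.
Step 4: frontier [alpha kappa 23, iota kappa 16, gamma iota 23] → take iota kappa (16); add kappa.
Step 5: frontier [gamma iota 23, beta kappa 17] → take beta kappa (17); add beta.
Step 6: frontier [gamma iota 23] → take gamma iota (23); add gamma.
Step 7: frontier [gamma theta 23] → take gamma theta (23); add theta.
Vertex order: mu, alpha, zeta, iota, kappa, beta, gamma, theta. The 3rd vertex is zeta.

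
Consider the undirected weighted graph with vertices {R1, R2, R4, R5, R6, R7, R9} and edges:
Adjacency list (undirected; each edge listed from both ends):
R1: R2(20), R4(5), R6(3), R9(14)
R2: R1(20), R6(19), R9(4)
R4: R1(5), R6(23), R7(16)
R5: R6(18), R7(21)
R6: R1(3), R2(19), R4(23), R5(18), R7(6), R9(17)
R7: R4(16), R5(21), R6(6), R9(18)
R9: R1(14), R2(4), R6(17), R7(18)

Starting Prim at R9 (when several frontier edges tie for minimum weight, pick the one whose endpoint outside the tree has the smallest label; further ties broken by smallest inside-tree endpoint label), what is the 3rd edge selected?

R1-R6

Prim, starting at R9.
Step 1: frontier [R2–R9 4, R1–R9 14, R6–R9 17, R7–R9 18] → take R2–R9 (4); add R2.
Step 2: frontier [R2–R6 19, R1–R2 20, R1–R9 14, R6–R9 17, R7–R9 18] → take R1–R9 (14); add R1.
Step 3: frontier [R1–R6 3, R1–R4 5, R2–R6 19, R6–R9 17, R7–R9 18] → take R1–R6 (3); add R6.
Step 4: frontier [R1–R4 5, R6–R7 6, R5–R6 18, R4–R6 23, R7–R9 18] → take R1–R4 (5); add R4.
Step 5: frontier [R4–R7 16, R6–R7 6, R5–R6 18, R7–R9 18] → take R6–R7 (6); add R7.
Step 6: frontier [R5–R6 18, R5–R7 21] → take R5–R6 (18); add R5.
The 3rd edge added is R1–R6.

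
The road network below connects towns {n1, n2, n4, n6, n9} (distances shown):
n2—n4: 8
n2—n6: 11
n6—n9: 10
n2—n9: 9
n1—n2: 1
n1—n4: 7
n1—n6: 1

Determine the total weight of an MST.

18

Prim, starting at n9.
Step 1: frontier [n2—n9 9, n6—n9 10] → take n2—n9 (9); add n2.
Step 2: frontier [n1—n2 1, n2—n4 8, n2—n6 11, n6—n9 10] → take n1—n2 (1); add n1.
Step 3: frontier [n1—n6 1, n1—n4 7, n2—n4 8, n2—n6 11, n6—n9 10] → take n1—n6 (1); add n6.
Step 4: frontier [n1—n4 7, n2—n4 8] → take n1—n4 (7); add n4.
MST edges: n2—n9, n1—n2, n1—n6, n1—n4; total weight 9+1+1+7 = 18.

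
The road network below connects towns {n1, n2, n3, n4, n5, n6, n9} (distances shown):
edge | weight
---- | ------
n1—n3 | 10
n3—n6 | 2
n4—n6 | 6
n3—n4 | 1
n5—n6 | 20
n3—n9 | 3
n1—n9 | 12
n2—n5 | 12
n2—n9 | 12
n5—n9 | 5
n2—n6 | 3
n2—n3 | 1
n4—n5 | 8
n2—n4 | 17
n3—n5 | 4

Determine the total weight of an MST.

Kruskal's algorithm — process edges by increasing weight (ties by edge label):
n2—n3 (1): add. Components now {n2,n3} {n6} {n9} {n4} {n1} {n5}
n3—n4 (1): add. Components now {n2,n3,n4} {n6} {n9} {n1} {n5}
n3—n6 (2): add. Components now {n2,n3,n4,n6} {n9} {n1} {n5}
n2—n6 (3): skip — n2 and n6 already connected.
n3—n9 (3): add. Components now {n2,n3,n4,n6,n9} {n1} {n5}
n3—n5 (4): add. Components now {n2,n3,n4,n5,n6,n9} {n1}
n5—n9 (5): skip — n9 and n5 already connected.
n4—n6 (6): skip — n6 and n4 already connected.
n4—n5 (8): skip — n4 and n5 already connected.
n1—n3 (10): add. Components now {n1,n2,n3,n4,n5,n6,n9}
MST edges: n2—n3, n3—n4, n3—n6, n3—n9, n3—n5, n1—n3; total weight 1+1+2+3+4+10 = 21.

21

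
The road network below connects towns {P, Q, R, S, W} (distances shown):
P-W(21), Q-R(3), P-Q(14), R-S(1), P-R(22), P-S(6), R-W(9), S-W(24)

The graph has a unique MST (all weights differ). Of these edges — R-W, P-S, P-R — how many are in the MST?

Kruskal's algorithm — process edges by increasing weight (ties by edge label):
R-S (1): add. Components now {Q} {R,S} {W} {P}
Q-R (3): add. Components now {Q,R,S} {W} {P}
P-S (6): add. Components now {P,Q,R,S} {W}
R-W (9): add. Components now {P,Q,R,S,W}
MST edge set: {R-S, Q-R, P-S, R-W}.
Of the listed edges, {R-W, P-S} are in the MST → 2.

2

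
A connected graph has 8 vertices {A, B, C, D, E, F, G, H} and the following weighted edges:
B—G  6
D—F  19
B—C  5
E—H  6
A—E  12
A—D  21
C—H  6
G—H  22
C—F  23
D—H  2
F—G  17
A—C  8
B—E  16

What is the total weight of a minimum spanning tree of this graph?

50

Grow the tree from C using Prim:
Step 1: frontier [B—C 5, C—H 6, A—C 8, C—F 23] → take B—C (5); add B.
Step 2: frontier [B—G 6, B—E 16, C—H 6, A—C 8, C—F 23] → take B—G (6); add G.
Step 3: frontier [B—E 16, C—H 6, A—C 8, C—F 23, F—G 17, G—H 22] → take C—H (6); add H.
Step 4: frontier [B—E 16, A—C 8, C—F 23, F—G 17, D—H 2, E—H 6] → take D—H (2); add D.
Step 5: frontier [B—E 16, A—C 8, C—F 23, D—F 19, A—D 21, F—G 17, E—H 6] → take E—H (6); add E.
Step 6: frontier [A—C 8, C—F 23, D—F 19, A—D 21, A—E 12, F—G 17] → take A—C (8); add A.
Step 7: frontier [C—F 23, D—F 19, F—G 17] → take F—G (17); add F.
MST edges: B—C, B—G, C—H, D—H, E—H, A—C, F—G; total weight 5+6+6+2+6+8+17 = 50.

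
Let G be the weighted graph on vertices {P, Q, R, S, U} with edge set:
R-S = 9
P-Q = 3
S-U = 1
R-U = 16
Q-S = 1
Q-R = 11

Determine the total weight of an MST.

Prim, starting at S.
Step 1: cheapest edge leaving the tree is Q-S (1); add Q.
Step 2: cheapest edge leaving the tree is S-U (1); add U.
Step 3: cheapest edge leaving the tree is P-Q (3); add P.
Step 4: cheapest edge leaving the tree is R-S (9); add R.
MST edges: Q-S, S-U, P-Q, R-S; total weight 1+1+3+9 = 14.

14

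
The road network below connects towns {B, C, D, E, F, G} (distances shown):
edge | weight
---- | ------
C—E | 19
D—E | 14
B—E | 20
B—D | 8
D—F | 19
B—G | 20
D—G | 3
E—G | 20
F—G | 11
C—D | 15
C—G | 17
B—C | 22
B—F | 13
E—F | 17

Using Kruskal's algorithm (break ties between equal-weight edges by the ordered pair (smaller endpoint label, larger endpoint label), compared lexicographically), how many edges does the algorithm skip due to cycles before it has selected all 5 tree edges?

Kruskal: consider edges lightest-first.
D—G (3): add. Components now {B} {C} {D,G} {E} {F}
B—D (8): add. Components now {B,D,G} {C} {E} {F}
F—G (11): add. Components now {B,D,F,G} {C} {E}
B—F (13): skip — B and F already connected.
D—E (14): add. Components now {B,D,E,F,G} {C}
C—D (15): add. Components now {B,C,D,E,F,G}
Edges rejected before the tree was complete: 1.

1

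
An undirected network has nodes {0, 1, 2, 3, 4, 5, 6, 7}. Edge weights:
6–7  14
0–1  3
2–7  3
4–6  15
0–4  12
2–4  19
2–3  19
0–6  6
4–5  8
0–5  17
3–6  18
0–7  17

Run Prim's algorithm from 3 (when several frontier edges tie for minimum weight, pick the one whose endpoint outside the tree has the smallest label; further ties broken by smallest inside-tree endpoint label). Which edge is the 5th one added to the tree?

4-5

Grow the tree from 3 using Prim:
Step 1: cheapest edge leaving the tree is 3–6 (18); add 6.
Step 2: cheapest edge leaving the tree is 0–6 (6); add 0.
Step 3: cheapest edge leaving the tree is 0–1 (3); add 1.
Step 4: cheapest edge leaving the tree is 0–4 (12); add 4.
Step 5: cheapest edge leaving the tree is 4–5 (8); add 5.
Step 6: cheapest edge leaving the tree is 6–7 (14); add 7.
Step 7: cheapest edge leaving the tree is 2–7 (3); add 2.
The 5th edge added is 4–5.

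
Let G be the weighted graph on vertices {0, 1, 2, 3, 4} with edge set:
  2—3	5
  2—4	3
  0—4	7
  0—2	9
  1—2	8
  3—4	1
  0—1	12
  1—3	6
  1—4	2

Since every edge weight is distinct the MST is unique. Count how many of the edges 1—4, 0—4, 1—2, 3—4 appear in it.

3

Kruskal: consider edges lightest-first.
3—4 (1): add — endpoints in different components.
1—4 (2): add — endpoints in different components.
2—4 (3): add — endpoints in different components.
2—3 (5): skip — 2 and 3 already connected.
1—3 (6): skip — 1 and 3 already connected.
0—4 (7): add — endpoints in different components.
MST edge set: {3—4, 1—4, 2—4, 0—4}.
Of the listed edges, {1—4, 0—4, 3—4} are in the MST → 3.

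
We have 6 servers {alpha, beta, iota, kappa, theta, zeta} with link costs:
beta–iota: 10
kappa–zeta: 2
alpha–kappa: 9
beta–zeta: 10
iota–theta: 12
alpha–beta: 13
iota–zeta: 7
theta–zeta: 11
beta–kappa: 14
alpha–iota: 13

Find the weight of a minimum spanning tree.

Kruskal: consider edges lightest-first.
kappa–zeta (2): add — endpoints in different components.
iota–zeta (7): add — endpoints in different components.
alpha–kappa (9): add — endpoints in different components.
beta–iota (10): add — endpoints in different components.
beta–zeta (10): skip — zeta and beta already connected.
theta–zeta (11): add — endpoints in different components.
MST edges: kappa–zeta, iota–zeta, alpha–kappa, beta–iota, theta–zeta; total weight 2+7+9+10+11 = 39.

39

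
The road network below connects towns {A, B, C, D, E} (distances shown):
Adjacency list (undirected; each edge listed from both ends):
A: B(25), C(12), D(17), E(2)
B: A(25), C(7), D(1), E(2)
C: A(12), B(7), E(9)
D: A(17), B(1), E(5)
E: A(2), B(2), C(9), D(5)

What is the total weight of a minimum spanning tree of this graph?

12

Sort edges by weight, then run Kruskal:
B–D (1): add. Components now {A} {B,D} {C} {E}
A–E (2): add. Components now {A,E} {B,D} {C}
B–E (2): add. Components now {A,B,D,E} {C}
D–E (5): skip — D and E already connected.
B–C (7): add. Components now {A,B,C,D,E}
MST edges: B–D, A–E, B–E, B–C; total weight 1+2+2+7 = 12.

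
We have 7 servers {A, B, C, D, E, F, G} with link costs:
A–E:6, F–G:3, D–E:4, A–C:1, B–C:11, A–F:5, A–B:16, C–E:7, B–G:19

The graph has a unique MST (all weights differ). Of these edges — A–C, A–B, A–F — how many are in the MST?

Kruskal's algorithm — process edges by increasing weight (ties by edge label):
A–C (1): add — endpoints in different components.
F–G (3): add — endpoints in different components.
D–E (4): add — endpoints in different components.
A–F (5): add — endpoints in different components.
A–E (6): add — endpoints in different components.
C–E (7): skip — C and E already connected.
B–C (11): add — endpoints in different components.
MST edge set: {A–C, F–G, D–E, A–F, A–E, B–C}.
Of the listed edges, {A–C, A–F} are in the MST → 2.

2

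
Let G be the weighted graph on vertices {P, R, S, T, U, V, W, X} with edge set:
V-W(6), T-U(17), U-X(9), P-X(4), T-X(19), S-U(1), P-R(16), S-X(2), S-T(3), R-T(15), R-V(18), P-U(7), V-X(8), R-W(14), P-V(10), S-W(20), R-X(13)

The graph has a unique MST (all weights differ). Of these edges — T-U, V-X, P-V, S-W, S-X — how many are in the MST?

Kruskal: consider edges lightest-first.
S-U (1): add — endpoints in different components.
S-X (2): add — endpoints in different components.
S-T (3): add — endpoints in different components.
P-X (4): add — endpoints in different components.
V-W (6): add — endpoints in different components.
P-U (7): skip — U and P already connected.
V-X (8): add — endpoints in different components.
U-X (9): skip — U and X already connected.
P-V (10): skip — P and V already connected.
R-X (13): add — endpoints in different components.
MST edge set: {S-U, S-X, S-T, P-X, V-W, V-X, R-X}.
Of the listed edges, {V-X, S-X} are in the MST → 2.

2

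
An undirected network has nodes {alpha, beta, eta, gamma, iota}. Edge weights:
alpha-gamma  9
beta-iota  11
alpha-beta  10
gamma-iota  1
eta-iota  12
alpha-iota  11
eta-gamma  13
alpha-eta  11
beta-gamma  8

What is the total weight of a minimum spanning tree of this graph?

29

Prim's algorithm from alpha:
Step 1: frontier [alpha-gamma 9, alpha-beta 10, alpha-eta 11, alpha-iota 11] → take alpha-gamma (9); add gamma.
Step 2: frontier [alpha-beta 10, alpha-eta 11, alpha-iota 11, gamma-iota 1, beta-gamma 8, eta-gamma 13] → take gamma-iota (1); add iota.
Step 3: frontier [alpha-beta 10, alpha-eta 11, beta-gamma 8, eta-gamma 13, beta-iota 11, eta-iota 12] → take beta-gamma (8); add beta.
Step 4: frontier [alpha-eta 11, eta-gamma 13, eta-iota 12] → take alpha-eta (11); add eta.
MST edges: alpha-gamma, gamma-iota, beta-gamma, alpha-eta; total weight 9+1+8+11 = 29.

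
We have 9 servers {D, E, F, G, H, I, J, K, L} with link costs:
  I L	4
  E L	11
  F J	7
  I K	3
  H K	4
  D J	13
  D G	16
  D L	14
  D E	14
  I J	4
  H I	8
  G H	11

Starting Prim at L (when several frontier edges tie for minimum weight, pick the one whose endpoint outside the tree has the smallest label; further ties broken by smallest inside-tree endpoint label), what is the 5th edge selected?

F-J

Prim, starting at L.
Step 1: frontier [I L 4, E L 11, D L 14] → take I L (4); add I.
Step 2: frontier [I K 3, I J 4, H I 8, E L 11, D L 14] → take I K (3); add K.
Step 3: frontier [I J 4, H I 8, H K 4, E L 11, D L 14] → take H K (4); add H.
Step 4: frontier [G H 11, I J 4, E L 11, D L 14] → take I J (4); add J.
Step 5: frontier [G H 11, F J 7, D J 13, E L 11, D L 14] → take F J (7); add F.
Step 6: frontier [G H 11, D J 13, E L 11, D L 14] → take E L (11); add E.
Step 7: frontier [D E 14, G H 11, D J 13, D L 14] → take G H (11); add G.
Step 8: frontier [D E 14, D G 16, D J 13, D L 14] → take D J (13); add D.
The 5th edge added is F J.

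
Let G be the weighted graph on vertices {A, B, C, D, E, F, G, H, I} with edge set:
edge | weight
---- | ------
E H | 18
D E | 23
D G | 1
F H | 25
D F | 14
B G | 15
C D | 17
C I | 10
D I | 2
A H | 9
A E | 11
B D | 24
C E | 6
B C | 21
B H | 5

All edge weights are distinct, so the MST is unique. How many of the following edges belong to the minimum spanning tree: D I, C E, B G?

Kruskal: consider edges lightest-first.
D G (1): add — endpoints in different components.
D I (2): add — endpoints in different components.
B H (5): add — endpoints in different components.
C E (6): add — endpoints in different components.
A H (9): add — endpoints in different components.
C I (10): add — endpoints in different components.
A E (11): add — endpoints in different components.
D F (14): add — endpoints in different components.
MST edge set: {D G, D I, B H, C E, A H, C I, A E, D F}.
Of the listed edges, {D I, C E} are in the MST → 2.

2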